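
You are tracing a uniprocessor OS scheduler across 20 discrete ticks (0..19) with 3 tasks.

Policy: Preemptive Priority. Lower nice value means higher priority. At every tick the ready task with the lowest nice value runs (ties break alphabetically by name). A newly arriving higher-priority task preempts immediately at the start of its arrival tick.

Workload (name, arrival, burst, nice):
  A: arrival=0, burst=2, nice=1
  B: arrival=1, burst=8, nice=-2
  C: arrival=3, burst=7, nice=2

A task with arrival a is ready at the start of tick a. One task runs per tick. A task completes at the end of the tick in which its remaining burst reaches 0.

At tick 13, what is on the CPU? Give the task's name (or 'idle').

running at tick 13 = C

t=0: ready={A} → run A
t=1: ready={A,B} → run B
t=2: ready={A,B} → run B
t=3: ready={A,B,C} → run B
t=4: ready={A,B,C} → run B
t=5: ready={A,B,C} → run B
t=6: ready={A,B,C} → run B
t=7: ready={A,B,C} → run B
t=8: ready={A,B,C} → run B
t=9: ready={A,C} → run A
t=10: ready={C} → run C
t=11: ready={C} → run C
t=12: ready={C} → run C
t=13: ready={C} → run C
t=14: ready={C} → run C
t=15: ready={C} → run C
t=16: ready={C} → run C
t=17: (idle)
t=18: (idle)
t=19: (idle)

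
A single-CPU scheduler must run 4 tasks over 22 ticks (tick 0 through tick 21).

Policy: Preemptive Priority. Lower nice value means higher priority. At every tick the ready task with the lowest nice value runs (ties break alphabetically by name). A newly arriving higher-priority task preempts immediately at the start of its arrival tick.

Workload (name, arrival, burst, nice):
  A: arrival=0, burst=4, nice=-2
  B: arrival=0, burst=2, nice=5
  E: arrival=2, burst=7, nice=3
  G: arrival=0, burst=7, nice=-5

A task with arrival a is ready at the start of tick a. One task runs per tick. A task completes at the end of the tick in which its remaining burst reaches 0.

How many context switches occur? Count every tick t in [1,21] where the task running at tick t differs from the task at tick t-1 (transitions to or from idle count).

t=0: ready={A,B,G} → run G
t=1: ready={A,B,G} → run G
t=2: ready={A,B,E,G} → run G
t=3: ready={A,B,E,G} → run G
t=4: ready={A,B,E,G} → run G
t=5: ready={A,B,E,G} → run G
t=6: ready={A,B,E,G} → run G
t=7: ready={A,B,E} → run A
t=8: ready={A,B,E} → run A
t=9: ready={A,B,E} → run A
t=10: ready={A,B,E} → run A
t=11: ready={B,E} → run E
t=12: ready={B,E} → run E
t=13: ready={B,E} → run E
t=14: ready={B,E} → run E
t=15: ready={B,E} → run E
t=16: ready={B,E} → run E
t=17: ready={B,E} → run E
t=18: ready={B} → run B
t=19: ready={B} → run B
t=20: (idle)
t=21: (idle)

context switches = 4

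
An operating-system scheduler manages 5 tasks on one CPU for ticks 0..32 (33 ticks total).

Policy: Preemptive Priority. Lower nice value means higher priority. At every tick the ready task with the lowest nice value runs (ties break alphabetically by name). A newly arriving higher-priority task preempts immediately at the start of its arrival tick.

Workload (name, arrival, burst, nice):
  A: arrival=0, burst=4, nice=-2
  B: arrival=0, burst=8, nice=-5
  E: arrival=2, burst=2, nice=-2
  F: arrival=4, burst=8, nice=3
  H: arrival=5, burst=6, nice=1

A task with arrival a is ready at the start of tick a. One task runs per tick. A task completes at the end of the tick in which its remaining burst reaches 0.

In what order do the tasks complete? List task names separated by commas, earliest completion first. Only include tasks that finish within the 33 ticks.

t=0: ready={A,B} → run B
t=1: ready={A,B} → run B
t=2: ready={A,B,E} → run B
t=3: ready={A,B,E} → run B
t=4: ready={A,B,E,F} → run B
t=5: ready={A,B,E,F,H} → run B
t=6: ready={A,B,E,F,H} → run B
t=7: ready={A,B,E,F,H} → run B
t=8: ready={A,E,F,H} → run A
t=9: ready={A,E,F,H} → run A
t=10: ready={A,E,F,H} → run A
t=11: ready={A,E,F,H} → run A
t=12: ready={E,F,H} → run E
t=13: ready={E,F,H} → run E
t=14: ready={F,H} → run H
t=15: ready={F,H} → run H
t=16: ready={F,H} → run H
t=17: ready={F,H} → run H
t=18: ready={F,H} → run H
t=19: ready={F,H} → run H
t=20: ready={F} → run F
t=21: ready={F} → run F
t=22: ready={F} → run F
t=23: ready={F} → run F
t=24: ready={F} → run F
t=25: ready={F} → run F
t=26: ready={F} → run F
t=27: ready={F} → run F
t=28: (idle)
t=29: (idle)
t=30: (idle)
t=31: (idle)
t=32: (idle)

completion order = B, A, E, H, F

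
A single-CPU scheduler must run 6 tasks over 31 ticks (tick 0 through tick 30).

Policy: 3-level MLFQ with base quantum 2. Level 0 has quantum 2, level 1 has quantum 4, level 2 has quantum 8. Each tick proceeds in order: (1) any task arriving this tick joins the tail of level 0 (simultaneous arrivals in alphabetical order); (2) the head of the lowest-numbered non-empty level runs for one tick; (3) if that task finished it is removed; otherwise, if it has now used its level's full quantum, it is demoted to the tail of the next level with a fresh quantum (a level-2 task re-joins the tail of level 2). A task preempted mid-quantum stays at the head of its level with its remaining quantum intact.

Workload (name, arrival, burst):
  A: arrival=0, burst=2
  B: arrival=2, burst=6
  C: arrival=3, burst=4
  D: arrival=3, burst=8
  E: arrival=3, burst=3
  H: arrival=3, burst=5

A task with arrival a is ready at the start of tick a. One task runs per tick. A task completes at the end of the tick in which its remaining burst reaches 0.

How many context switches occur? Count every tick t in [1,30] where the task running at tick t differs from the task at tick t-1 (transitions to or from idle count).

context switches = 12

t=0: L0/L1/L2 = A/-/- → run A
t=1: L0/L1/L2 = A/-/- → run A
t=2: L0/L1/L2 = B/-/- → run B
t=3: L0/L1/L2 = BCDEH/-/- → run B
t=4: L0/L1/L2 = CDEH/B/- → run C
t=5: L0/L1/L2 = CDEH/B/- → run C
t=6: L0/L1/L2 = DEH/BC/- → run D
t=7: L0/L1/L2 = DEH/BC/- → run D
t=8: L0/L1/L2 = EH/BCD/- → run E
t=9: L0/L1/L2 = EH/BCD/- → run E
t=10: L0/L1/L2 = H/BCDE/- → run H
t=11: L0/L1/L2 = H/BCDE/- → run H
t=12: L0/L1/L2 = -/BCDEH/- → run B
t=13: L0/L1/L2 = -/BCDEH/- → run B
t=14: L0/L1/L2 = -/BCDEH/- → run B
t=15: L0/L1/L2 = -/BCDEH/- → run B
t=16: L0/L1/L2 = -/CDEH/- → run C
t=17: L0/L1/L2 = -/CDEH/- → run C
t=18: L0/L1/L2 = -/DEH/- → run D
t=19: L0/L1/L2 = -/DEH/- → run D
t=20: L0/L1/L2 = -/DEH/- → run D
t=21: L0/L1/L2 = -/DEH/- → run D
t=22: L0/L1/L2 = -/EH/D → run E
t=23: L0/L1/L2 = -/H/D → run H
t=24: L0/L1/L2 = -/H/D → run H
t=25: L0/L1/L2 = -/H/D → run H
t=26: L0/L1/L2 = -/-/D → run D
t=27: L0/L1/L2 = -/-/D → run D
t=28: (idle)
t=29: (idle)
t=30: (idle)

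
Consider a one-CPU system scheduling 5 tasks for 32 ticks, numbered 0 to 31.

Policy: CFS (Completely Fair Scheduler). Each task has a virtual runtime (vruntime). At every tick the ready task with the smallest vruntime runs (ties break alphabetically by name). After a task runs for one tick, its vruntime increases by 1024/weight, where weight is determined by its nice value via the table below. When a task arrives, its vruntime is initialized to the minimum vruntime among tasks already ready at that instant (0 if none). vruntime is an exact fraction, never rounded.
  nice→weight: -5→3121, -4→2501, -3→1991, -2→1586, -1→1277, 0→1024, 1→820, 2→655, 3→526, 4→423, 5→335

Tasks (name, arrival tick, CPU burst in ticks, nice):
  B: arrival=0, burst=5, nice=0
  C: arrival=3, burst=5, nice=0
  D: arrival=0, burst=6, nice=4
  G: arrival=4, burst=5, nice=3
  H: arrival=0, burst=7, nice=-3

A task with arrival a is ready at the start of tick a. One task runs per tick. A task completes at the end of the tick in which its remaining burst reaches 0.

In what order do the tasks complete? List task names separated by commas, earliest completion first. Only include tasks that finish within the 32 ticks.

completion order = H, B, C, G, D

t=0: vr[B=0 D=0 H=0] → run B
t=1: vr[B=1 D=0 H=0] → run D
t=2: vr[B=1 D=1024/423 H=0] → run H
t=3: vr[B=1 C=1024/1991 D=1024/423 H=1024/1991] → run C
t=4: vr[B=1 C=3015/1991 D=1024/423 G=1024/1991 H=1024/1991] → run G
t=5: vr[B=1 C=3015/1991 D=1024/423 G=1288704/523633 H=1024/1991] → run H
t=6: vr[B=1 C=3015/1991 D=1024/423 G=1288704/523633 H=2048/1991] → run B
t=7: vr[B=2 C=3015/1991 D=1024/423 G=1288704/523633 H=2048/1991] → run H
t=8: vr[B=2 C=3015/1991 D=1024/423 G=1288704/523633 H=3072/1991] → run C
t=9: vr[B=2 C=5006/1991 D=1024/423 G=1288704/523633 H=3072/1991] → run H
t=10: vr[B=2 C=5006/1991 D=1024/423 G=1288704/523633 H=4096/1991] → run B
t=11: vr[B=3 C=5006/1991 D=1024/423 G=1288704/523633 H=4096/1991] → run H
t=12: vr[B=3 C=5006/1991 D=1024/423 G=1288704/523633 H=5120/1991] → run D
t=13: vr[B=3 C=5006/1991 D=2048/423 G=1288704/523633 H=5120/1991] → run G
t=14: vr[B=3 C=5006/1991 D=2048/423 G=2308096/523633 H=5120/1991] → run C
t=15: vr[B=3 C=6997/1991 D=2048/423 G=2308096/523633 H=5120/1991] → run H
t=16: vr[B=3 C=6997/1991 D=2048/423 G=2308096/523633 H=6144/1991] → run B
t=17: vr[B=4 C=6997/1991 D=2048/423 G=2308096/523633 H=6144/1991] → run H
t=18: vr[B=4 C=6997/1991 D=2048/423 G=2308096/523633] → run C
t=19: vr[B=4 C=8988/1991 D=2048/423 G=2308096/523633] → run B
t=20: vr[C=8988/1991 D=2048/423 G=2308096/523633] → run G
t=21: vr[C=8988/1991 D=2048/423 G=3327488/523633] → run C
t=22: vr[D=2048/423 G=3327488/523633] → run D
t=23: vr[D=1024/141 G=3327488/523633] → run G
t=24: vr[D=1024/141 G=4346880/523633] → run D
t=25: vr[D=4096/423 G=4346880/523633] → run G
t=26: vr[D=4096/423] → run D
t=27: vr[D=5120/423] → run D
t=28: (idle)
t=29: (idle)
t=30: (idle)
t=31: (idle)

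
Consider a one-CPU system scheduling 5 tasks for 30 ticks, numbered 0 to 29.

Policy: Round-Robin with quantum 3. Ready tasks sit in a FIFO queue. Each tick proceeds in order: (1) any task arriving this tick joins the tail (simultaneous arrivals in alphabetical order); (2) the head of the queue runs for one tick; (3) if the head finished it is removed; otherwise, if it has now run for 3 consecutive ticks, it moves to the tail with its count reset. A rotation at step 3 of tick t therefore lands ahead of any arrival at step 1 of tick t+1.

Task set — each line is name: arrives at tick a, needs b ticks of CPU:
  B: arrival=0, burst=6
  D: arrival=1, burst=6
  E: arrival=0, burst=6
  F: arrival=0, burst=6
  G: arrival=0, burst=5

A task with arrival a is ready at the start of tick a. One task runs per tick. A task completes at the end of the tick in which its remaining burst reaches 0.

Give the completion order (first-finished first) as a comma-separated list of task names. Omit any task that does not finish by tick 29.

t=0: queue=[B,E,F,G] q_used=0 → run B
t=1: queue=[B,E,F,G,D] q_used=1 → run B
t=2: queue=[B,E,F,G,D] q_used=2 → run B
t=3: queue=[E,F,G,D,B] q_used=0 → run E
t=4: queue=[E,F,G,D,B] q_used=1 → run E
t=5: queue=[E,F,G,D,B] q_used=2 → run E
t=6: queue=[F,G,D,B,E] q_used=0 → run F
t=7: queue=[F,G,D,B,E] q_used=1 → run F
t=8: queue=[F,G,D,B,E] q_used=2 → run F
t=9: queue=[G,D,B,E,F] q_used=0 → run G
t=10: queue=[G,D,B,E,F] q_used=1 → run G
t=11: queue=[G,D,B,E,F] q_used=2 → run G
t=12: queue=[D,B,E,F,G] q_used=0 → run D
t=13: queue=[D,B,E,F,G] q_used=1 → run D
t=14: queue=[D,B,E,F,G] q_used=2 → run D
t=15: queue=[B,E,F,G,D] q_used=0 → run B
t=16: queue=[B,E,F,G,D] q_used=1 → run B
t=17: queue=[B,E,F,G,D] q_used=2 → run B
t=18: queue=[E,F,G,D] q_used=0 → run E
t=19: queue=[E,F,G,D] q_used=1 → run E
t=20: queue=[E,F,G,D] q_used=2 → run E
t=21: queue=[F,G,D] q_used=0 → run F
t=22: queue=[F,G,D] q_used=1 → run F
t=23: queue=[F,G,D] q_used=2 → run F
t=24: queue=[G,D] q_used=0 → run G
t=25: queue=[G,D] q_used=1 → run G
t=26: queue=[D] q_used=0 → run D
t=27: queue=[D] q_used=1 → run D
t=28: queue=[D] q_used=2 → run D
t=29: (idle)

completion order = B, E, F, G, D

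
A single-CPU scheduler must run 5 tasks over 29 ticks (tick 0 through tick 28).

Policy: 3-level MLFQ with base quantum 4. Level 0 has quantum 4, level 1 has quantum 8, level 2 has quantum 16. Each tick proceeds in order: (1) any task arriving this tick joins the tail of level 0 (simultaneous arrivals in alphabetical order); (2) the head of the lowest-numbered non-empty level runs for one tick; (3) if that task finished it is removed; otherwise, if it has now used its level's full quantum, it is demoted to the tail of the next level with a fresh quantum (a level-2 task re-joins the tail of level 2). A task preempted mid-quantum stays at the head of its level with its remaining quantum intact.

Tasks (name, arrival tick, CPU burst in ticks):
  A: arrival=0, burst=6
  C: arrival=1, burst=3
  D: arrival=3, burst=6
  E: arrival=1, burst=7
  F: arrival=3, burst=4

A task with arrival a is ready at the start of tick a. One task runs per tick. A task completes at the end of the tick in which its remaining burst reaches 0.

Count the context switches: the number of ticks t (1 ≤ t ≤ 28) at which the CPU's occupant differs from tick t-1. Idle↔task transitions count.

t=0: L0/L1/L2 = A/-/- → run A
t=1: L0/L1/L2 = ACE/-/- → run A
t=2: L0/L1/L2 = ACE/-/- → run A
t=3: L0/L1/L2 = ACEDF/-/- → run A
t=4: L0/L1/L2 = CEDF/A/- → run C
t=5: L0/L1/L2 = CEDF/A/- → run C
t=6: L0/L1/L2 = CEDF/A/- → run C
t=7: L0/L1/L2 = EDF/A/- → run E
t=8: L0/L1/L2 = EDF/A/- → run E
t=9: L0/L1/L2 = EDF/A/- → run E
t=10: L0/L1/L2 = EDF/A/- → run E
t=11: L0/L1/L2 = DF/AE/- → run D
t=12: L0/L1/L2 = DF/AE/- → run D
t=13: L0/L1/L2 = DF/AE/- → run D
t=14: L0/L1/L2 = DF/AE/- → run D
t=15: L0/L1/L2 = F/AED/- → run F
t=16: L0/L1/L2 = F/AED/- → run F
t=17: L0/L1/L2 = F/AED/- → run F
t=18: L0/L1/L2 = F/AED/- → run F
t=19: L0/L1/L2 = -/AED/- → run A
t=20: L0/L1/L2 = -/AED/- → run A
t=21: L0/L1/L2 = -/ED/- → run E
t=22: L0/L1/L2 = -/ED/- → run E
t=23: L0/L1/L2 = -/ED/- → run E
t=24: L0/L1/L2 = -/D/- → run D
t=25: L0/L1/L2 = -/D/- → run D
t=26: (idle)
t=27: (idle)
t=28: (idle)

context switches = 8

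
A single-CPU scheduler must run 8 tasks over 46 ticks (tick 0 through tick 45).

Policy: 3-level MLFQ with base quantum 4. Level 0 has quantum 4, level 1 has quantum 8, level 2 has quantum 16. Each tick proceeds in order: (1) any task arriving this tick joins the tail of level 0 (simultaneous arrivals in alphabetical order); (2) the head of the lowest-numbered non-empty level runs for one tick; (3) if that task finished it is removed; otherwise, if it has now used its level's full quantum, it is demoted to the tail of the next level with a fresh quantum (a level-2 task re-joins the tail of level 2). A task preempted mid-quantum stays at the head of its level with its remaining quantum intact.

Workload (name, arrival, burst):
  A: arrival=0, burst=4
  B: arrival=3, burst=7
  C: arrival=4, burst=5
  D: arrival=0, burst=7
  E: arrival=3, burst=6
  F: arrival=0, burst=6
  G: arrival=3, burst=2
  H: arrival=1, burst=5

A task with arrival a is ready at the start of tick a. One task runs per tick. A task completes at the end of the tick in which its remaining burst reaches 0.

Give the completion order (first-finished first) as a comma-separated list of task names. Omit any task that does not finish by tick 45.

completion order = A, G, D, F, H, B, E, C

t=0: L0/L1/L2 = ADF/-/- → run A
t=1: L0/L1/L2 = ADFH/-/- → run A
t=2: L0/L1/L2 = ADFH/-/- → run A
t=3: L0/L1/L2 = ADFHBEG/-/- → run A
t=4: L0/L1/L2 = DFHBEGC/-/- → run D
t=5: L0/L1/L2 = DFHBEGC/-/- → run D
t=6: L0/L1/L2 = DFHBEGC/-/- → run D
t=7: L0/L1/L2 = DFHBEGC/-/- → run D
t=8: L0/L1/L2 = FHBEGC/D/- → run F
t=9: L0/L1/L2 = FHBEGC/D/- → run F
t=10: L0/L1/L2 = FHBEGC/D/- → run F
t=11: L0/L1/L2 = FHBEGC/D/- → run F
t=12: L0/L1/L2 = HBEGC/DF/- → run H
t=13: L0/L1/L2 = HBEGC/DF/- → run H
t=14: L0/L1/L2 = HBEGC/DF/- → run H
t=15: L0/L1/L2 = HBEGC/DF/- → run H
t=16: L0/L1/L2 = BEGC/DFH/- → run B
t=17: L0/L1/L2 = BEGC/DFH/- → run B
t=18: L0/L1/L2 = BEGC/DFH/- → run B
t=19: L0/L1/L2 = BEGC/DFH/- → run B
t=20: L0/L1/L2 = EGC/DFHB/- → run E
t=21: L0/L1/L2 = EGC/DFHB/- → run E
t=22: L0/L1/L2 = EGC/DFHB/- → run E
t=23: L0/L1/L2 = EGC/DFHB/- → run E
t=24: L0/L1/L2 = GC/DFHBE/- → run G
t=25: L0/L1/L2 = GC/DFHBE/- → run G
t=26: L0/L1/L2 = C/DFHBE/- → run C
t=27: L0/L1/L2 = C/DFHBE/- → run C
t=28: L0/L1/L2 = C/DFHBE/- → run C
t=29: L0/L1/L2 = C/DFHBE/- → run C
t=30: L0/L1/L2 = -/DFHBEC/- → run D
t=31: L0/L1/L2 = -/DFHBEC/- → run D
t=32: L0/L1/L2 = -/DFHBEC/- → run D
t=33: L0/L1/L2 = -/FHBEC/- → run F
t=34: L0/L1/L2 = -/FHBEC/- → run F
t=35: L0/L1/L2 = -/HBEC/- → run H
t=36: L0/L1/L2 = -/BEC/- → run B
t=37: L0/L1/L2 = -/BEC/- → run B
t=38: L0/L1/L2 = -/BEC/- → run B
t=39: L0/L1/L2 = -/EC/- → run E
t=40: L0/L1/L2 = -/EC/- → run E
t=41: L0/L1/L2 = -/C/- → run C
t=42: (idle)
t=43: (idle)
t=44: (idle)
t=45: (idle)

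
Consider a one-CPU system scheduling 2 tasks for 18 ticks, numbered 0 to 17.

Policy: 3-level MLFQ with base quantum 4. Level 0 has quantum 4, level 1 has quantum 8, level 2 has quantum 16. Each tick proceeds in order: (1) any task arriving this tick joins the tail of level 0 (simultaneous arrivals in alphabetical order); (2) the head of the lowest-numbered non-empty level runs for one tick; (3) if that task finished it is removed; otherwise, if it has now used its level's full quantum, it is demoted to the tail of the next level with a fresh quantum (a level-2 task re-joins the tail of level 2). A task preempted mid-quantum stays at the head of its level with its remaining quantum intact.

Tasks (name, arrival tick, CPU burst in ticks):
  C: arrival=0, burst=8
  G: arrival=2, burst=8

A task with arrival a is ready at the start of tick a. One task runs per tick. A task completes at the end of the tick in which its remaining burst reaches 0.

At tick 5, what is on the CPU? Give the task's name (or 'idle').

running at tick 5 = G

t=0: L0/L1/L2 = C/-/- → run C
t=1: L0/L1/L2 = C/-/- → run C
t=2: L0/L1/L2 = CG/-/- → run C
t=3: L0/L1/L2 = CG/-/- → run C
t=4: L0/L1/L2 = G/C/- → run G
t=5: L0/L1/L2 = G/C/- → run G
t=6: L0/L1/L2 = G/C/- → run G
t=7: L0/L1/L2 = G/C/- → run G
t=8: L0/L1/L2 = -/CG/- → run C
t=9: L0/L1/L2 = -/CG/- → run C
t=10: L0/L1/L2 = -/CG/- → run C
t=11: L0/L1/L2 = -/CG/- → run C
t=12: L0/L1/L2 = -/G/- → run G
t=13: L0/L1/L2 = -/G/- → run G
t=14: L0/L1/L2 = -/G/- → run G
t=15: L0/L1/L2 = -/G/- → run G
t=16: (idle)
t=17: (idle)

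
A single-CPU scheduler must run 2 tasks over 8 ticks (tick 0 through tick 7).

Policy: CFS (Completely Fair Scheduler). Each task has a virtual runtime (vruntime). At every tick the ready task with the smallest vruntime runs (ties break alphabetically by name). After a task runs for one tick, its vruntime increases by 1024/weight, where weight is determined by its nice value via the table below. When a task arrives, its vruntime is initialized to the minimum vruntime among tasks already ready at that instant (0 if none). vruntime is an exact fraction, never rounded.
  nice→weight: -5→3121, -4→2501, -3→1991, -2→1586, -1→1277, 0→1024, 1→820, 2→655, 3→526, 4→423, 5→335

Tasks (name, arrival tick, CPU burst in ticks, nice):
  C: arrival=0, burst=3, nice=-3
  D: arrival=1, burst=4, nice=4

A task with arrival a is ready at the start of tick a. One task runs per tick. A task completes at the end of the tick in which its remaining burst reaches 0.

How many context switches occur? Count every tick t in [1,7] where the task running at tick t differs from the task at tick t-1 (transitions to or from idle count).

context switches = 4

t=0: vr[C=0] → run C
t=1: vr[C=1024/1991 D=1024/1991] → run C
t=2: vr[C=2048/1991 D=1024/1991] → run D
t=3: vr[C=2048/1991 D=2471936/842193] → run C
t=4: vr[D=2471936/842193] → run D
t=5: vr[D=4510720/842193] → run D
t=6: vr[D=2183168/280731] → run D
t=7: (idle)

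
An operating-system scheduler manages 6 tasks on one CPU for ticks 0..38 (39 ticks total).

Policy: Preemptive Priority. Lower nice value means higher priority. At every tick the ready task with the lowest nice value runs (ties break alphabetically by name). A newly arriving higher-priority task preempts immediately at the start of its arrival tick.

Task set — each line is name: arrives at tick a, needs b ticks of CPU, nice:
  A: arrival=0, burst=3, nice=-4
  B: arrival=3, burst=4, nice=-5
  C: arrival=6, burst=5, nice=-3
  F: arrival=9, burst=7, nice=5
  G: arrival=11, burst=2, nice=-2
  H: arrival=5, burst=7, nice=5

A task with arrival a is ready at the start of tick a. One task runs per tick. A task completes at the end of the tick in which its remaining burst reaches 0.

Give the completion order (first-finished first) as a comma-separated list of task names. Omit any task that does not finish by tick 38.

completion order = A, B, C, G, F, H

t=0: ready={A} → run A
t=1: ready={A} → run A
t=2: ready={A} → run A
t=3: ready={B} → run B
t=4: ready={B} → run B
t=5: ready={B,H} → run B
t=6: ready={B,C,H} → run B
t=7: ready={C,H} → run C
t=8: ready={C,H} → run C
t=9: ready={C,F,H} → run C
t=10: ready={C,F,H} → run C
t=11: ready={C,F,G,H} → run C
t=12: ready={F,G,H} → run G
t=13: ready={F,G,H} → run G
t=14: ready={F,H} → run F
t=15: ready={F,H} → run F
t=16: ready={F,H} → run F
t=17: ready={F,H} → run F
t=18: ready={F,H} → run F
t=19: ready={F,H} → run F
t=20: ready={F,H} → run F
t=21: ready={H} → run H
t=22: ready={H} → run H
t=23: ready={H} → run H
t=24: ready={H} → run H
t=25: ready={H} → run H
t=26: ready={H} → run H
t=27: ready={H} → run H
t=28: (idle)
t=29: (idle)
t=30: (idle)
t=31: (idle)
t=32: (idle)
t=33: (idle)
t=34: (idle)
t=35: (idle)
t=36: (idle)
t=37: (idle)
t=38: (idle)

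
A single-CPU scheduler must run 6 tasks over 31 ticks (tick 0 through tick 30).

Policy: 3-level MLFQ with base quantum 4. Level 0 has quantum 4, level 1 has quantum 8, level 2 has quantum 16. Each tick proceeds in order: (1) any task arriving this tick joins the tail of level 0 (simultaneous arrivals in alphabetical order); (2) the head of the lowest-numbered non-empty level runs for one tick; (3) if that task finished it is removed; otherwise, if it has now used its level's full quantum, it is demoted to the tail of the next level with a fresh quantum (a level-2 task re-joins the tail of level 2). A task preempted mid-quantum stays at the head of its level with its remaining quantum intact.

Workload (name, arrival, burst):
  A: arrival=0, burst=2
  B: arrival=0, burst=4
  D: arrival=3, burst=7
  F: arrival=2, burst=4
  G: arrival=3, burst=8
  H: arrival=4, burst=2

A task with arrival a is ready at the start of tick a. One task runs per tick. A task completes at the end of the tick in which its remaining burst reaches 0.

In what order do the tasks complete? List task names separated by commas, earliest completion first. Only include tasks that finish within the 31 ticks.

completion order = A, B, F, H, D, G

t=0: L0/L1/L2 = AB/-/- → run A
t=1: L0/L1/L2 = AB/-/- → run A
t=2: L0/L1/L2 = BF/-/- → run B
t=3: L0/L1/L2 = BFDG/-/- → run B
t=4: L0/L1/L2 = BFDGH/-/- → run B
t=5: L0/L1/L2 = BFDGH/-/- → run B
t=6: L0/L1/L2 = FDGH/-/- → run F
t=7: L0/L1/L2 = FDGH/-/- → run F
t=8: L0/L1/L2 = FDGH/-/- → run F
t=9: L0/L1/L2 = FDGH/-/- → run F
t=10: L0/L1/L2 = DGH/-/- → run D
t=11: L0/L1/L2 = DGH/-/- → run D
t=12: L0/L1/L2 = DGH/-/- → run D
t=13: L0/L1/L2 = DGH/-/- → run D
t=14: L0/L1/L2 = GH/D/- → run G
t=15: L0/L1/L2 = GH/D/- → run G
t=16: L0/L1/L2 = GH/D/- → run G
t=17: L0/L1/L2 = GH/D/- → run G
t=18: L0/L1/L2 = H/DG/- → run H
t=19: L0/L1/L2 = H/DG/- → run H
t=20: L0/L1/L2 = -/DG/- → run D
t=21: L0/L1/L2 = -/DG/- → run D
t=22: L0/L1/L2 = -/DG/- → run D
t=23: L0/L1/L2 = -/G/- → run G
t=24: L0/L1/L2 = -/G/- → run G
t=25: L0/L1/L2 = -/G/- → run G
t=26: L0/L1/L2 = -/G/- → run G
t=27: (idle)
t=28: (idle)
t=29: (idle)
t=30: (idle)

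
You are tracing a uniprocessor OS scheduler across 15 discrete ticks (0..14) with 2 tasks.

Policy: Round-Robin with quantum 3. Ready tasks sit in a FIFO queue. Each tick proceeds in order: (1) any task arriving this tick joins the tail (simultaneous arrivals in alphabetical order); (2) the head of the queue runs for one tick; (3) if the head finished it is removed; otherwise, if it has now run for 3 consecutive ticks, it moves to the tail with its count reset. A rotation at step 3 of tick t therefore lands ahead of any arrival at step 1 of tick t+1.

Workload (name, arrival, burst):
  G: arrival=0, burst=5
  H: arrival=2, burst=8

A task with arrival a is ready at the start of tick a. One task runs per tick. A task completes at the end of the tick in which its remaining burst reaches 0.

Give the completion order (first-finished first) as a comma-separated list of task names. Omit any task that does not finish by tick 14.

completion order = G, H

t=0: queue=[G] q_used=0 → run G
t=1: queue=[G] q_used=1 → run G
t=2: queue=[G,H] q_used=2 → run G
t=3: queue=[H,G] q_used=0 → run H
t=4: queue=[H,G] q_used=1 → run H
t=5: queue=[H,G] q_used=2 → run H
t=6: queue=[G,H] q_used=0 → run G
t=7: queue=[G,H] q_used=1 → run G
t=8: queue=[H] q_used=0 → run H
t=9: queue=[H] q_used=1 → run H
t=10: queue=[H] q_used=2 → run H
t=11: queue=[H] q_used=0 → run H
t=12: queue=[H] q_used=1 → run H
t=13: (idle)
t=14: (idle)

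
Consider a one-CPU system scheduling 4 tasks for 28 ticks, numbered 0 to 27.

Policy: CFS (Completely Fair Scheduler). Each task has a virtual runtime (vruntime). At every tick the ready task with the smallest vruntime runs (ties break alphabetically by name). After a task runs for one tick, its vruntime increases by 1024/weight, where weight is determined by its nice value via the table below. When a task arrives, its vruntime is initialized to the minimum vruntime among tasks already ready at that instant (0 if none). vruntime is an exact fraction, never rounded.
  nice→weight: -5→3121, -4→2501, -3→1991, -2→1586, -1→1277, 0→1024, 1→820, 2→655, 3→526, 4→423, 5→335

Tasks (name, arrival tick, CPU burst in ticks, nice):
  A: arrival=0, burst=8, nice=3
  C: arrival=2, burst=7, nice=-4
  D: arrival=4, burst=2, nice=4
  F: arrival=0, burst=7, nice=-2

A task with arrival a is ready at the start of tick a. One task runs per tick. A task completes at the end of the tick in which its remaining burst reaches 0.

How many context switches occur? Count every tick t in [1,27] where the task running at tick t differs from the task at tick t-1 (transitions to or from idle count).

t=0: vr[A=0 F=0] → run A
t=1: vr[A=512/263 F=0] → run F
t=2: vr[A=512/263 C=512/793 F=512/793] → run C
t=3: vr[A=512/263 C=34304/32513 F=512/793] → run F
t=4: vr[A=512/263 C=34304/32513 D=34304/32513 F=1024/793] → run C
t=5: vr[A=512/263 C=47616/32513 D=34304/32513 F=1024/793] → run D
t=6: vr[A=512/263 C=47616/32513 D=47803904/13752999 F=1024/793] → run F
t=7: vr[A=512/263 C=47616/32513 D=47803904/13752999 F=1536/793] → run C
t=8: vr[A=512/263 C=60928/32513 D=47803904/13752999 F=1536/793] → run C
t=9: vr[A=512/263 C=74240/32513 D=47803904/13752999 F=1536/793] → run F
t=10: vr[A=512/263 C=74240/32513 D=47803904/13752999 F=2048/793] → run A
t=11: vr[A=1024/263 C=74240/32513 D=47803904/13752999 F=2048/793] → run C
t=12: vr[A=1024/263 C=87552/32513 D=47803904/13752999 F=2048/793] → run F
t=13: vr[A=1024/263 C=87552/32513 D=47803904/13752999 F=2560/793] → run C
t=14: vr[A=1024/263 C=100864/32513 D=47803904/13752999 F=2560/793] → run C
t=15: vr[A=1024/263 D=47803904/13752999 F=2560/793] → run F
t=16: vr[A=1024/263 D=47803904/13752999 F=3072/793] → run D
t=17: vr[A=1024/263 F=3072/793] → run F
t=18: vr[A=1024/263] → run A
t=19: vr[A=1536/263] → run A
t=20: vr[A=2048/263] → run A
t=21: vr[A=2560/263] → run A
t=22: vr[A=3072/263] → run A
t=23: vr[A=3584/263] → run A
t=24: (idle)
t=25: (idle)
t=26: (idle)
t=27: (idle)

context switches = 17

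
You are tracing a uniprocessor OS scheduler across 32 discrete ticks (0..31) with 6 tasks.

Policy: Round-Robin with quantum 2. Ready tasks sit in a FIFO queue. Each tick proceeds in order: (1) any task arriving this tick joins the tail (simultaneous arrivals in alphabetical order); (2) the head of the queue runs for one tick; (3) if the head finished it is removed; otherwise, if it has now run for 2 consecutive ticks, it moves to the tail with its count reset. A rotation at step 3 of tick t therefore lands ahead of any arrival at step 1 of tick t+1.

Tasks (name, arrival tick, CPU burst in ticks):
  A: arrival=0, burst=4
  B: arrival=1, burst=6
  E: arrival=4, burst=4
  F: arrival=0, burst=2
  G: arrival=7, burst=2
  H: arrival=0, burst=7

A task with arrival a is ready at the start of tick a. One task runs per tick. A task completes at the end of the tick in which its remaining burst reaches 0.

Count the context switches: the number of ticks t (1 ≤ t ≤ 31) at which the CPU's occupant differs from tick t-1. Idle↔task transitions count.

context switches = 13

t=0: queue=[A,F,H] q_used=0 → run A
t=1: queue=[A,F,H,B] q_used=1 → run A
t=2: queue=[F,H,B,A] q_used=0 → run F
t=3: queue=[F,H,B,A] q_used=1 → run F
t=4: queue=[H,B,A,E] q_used=0 → run H
t=5: queue=[H,B,A,E] q_used=1 → run H
t=6: queue=[B,A,E,H] q_used=0 → run B
t=7: queue=[B,A,E,H,G] q_used=1 → run B
t=8: queue=[A,E,H,G,B] q_used=0 → run A
t=9: queue=[A,E,H,G,B] q_used=1 → run A
t=10: queue=[E,H,G,B] q_used=0 → run E
t=11: queue=[E,H,G,B] q_used=1 → run E
t=12: queue=[H,G,B,E] q_used=0 → run H
t=13: queue=[H,G,B,E] q_used=1 → run H
t=14: queue=[G,B,E,H] q_used=0 → run G
t=15: queue=[G,B,E,H] q_used=1 → run G
t=16: queue=[B,E,H] q_used=0 → run B
t=17: queue=[B,E,H] q_used=1 → run B
t=18: queue=[E,H,B] q_used=0 → run E
t=19: queue=[E,H,B] q_used=1 → run E
t=20: queue=[H,B] q_used=0 → run H
t=21: queue=[H,B] q_used=1 → run H
t=22: queue=[B,H] q_used=0 → run B
t=23: queue=[B,H] q_used=1 → run B
t=24: queue=[H] q_used=0 → run H
t=25: (idle)
t=26: (idle)
t=27: (idle)
t=28: (idle)
t=29: (idle)
t=30: (idle)
t=31: (idle)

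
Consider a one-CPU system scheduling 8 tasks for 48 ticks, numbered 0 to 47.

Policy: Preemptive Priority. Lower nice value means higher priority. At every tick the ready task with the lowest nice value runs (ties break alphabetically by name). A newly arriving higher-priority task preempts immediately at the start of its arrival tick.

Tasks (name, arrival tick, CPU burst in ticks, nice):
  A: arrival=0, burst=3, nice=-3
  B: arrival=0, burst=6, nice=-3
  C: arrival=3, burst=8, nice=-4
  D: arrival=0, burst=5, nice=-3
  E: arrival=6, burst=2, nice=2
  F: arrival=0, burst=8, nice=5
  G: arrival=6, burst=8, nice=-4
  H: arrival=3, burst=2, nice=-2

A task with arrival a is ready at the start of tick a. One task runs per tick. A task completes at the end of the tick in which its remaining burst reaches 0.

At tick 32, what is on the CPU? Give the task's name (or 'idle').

running at tick 32 = E

t=0: ready={A,B,D,F} → run A
t=1: ready={A,B,D,F} → run A
t=2: ready={A,B,D,F} → run A
t=3: ready={B,C,D,F,H} → run C
t=4: ready={B,C,D,F,H} → run C
t=5: ready={B,C,D,F,H} → run C
t=6: ready={B,C,D,E,F,G,H} → run C
t=7: ready={B,C,D,E,F,G,H} → run C
t=8: ready={B,C,D,E,F,G,H} → run C
t=9: ready={B,C,D,E,F,G,H} → run C
t=10: ready={B,C,D,E,F,G,H} → run C
t=11: ready={B,D,E,F,G,H} → run G
t=12: ready={B,D,E,F,G,H} → run G
t=13: ready={B,D,E,F,G,H} → run G
t=14: ready={B,D,E,F,G,H} → run G
t=15: ready={B,D,E,F,G,H} → run G
t=16: ready={B,D,E,F,G,H} → run G
t=17: ready={B,D,E,F,G,H} → run G
t=18: ready={B,D,E,F,G,H} → run G
t=19: ready={B,D,E,F,H} → run B
t=20: ready={B,D,E,F,H} → run B
t=21: ready={B,D,E,F,H} → run B
t=22: ready={B,D,E,F,H} → run B
t=23: ready={B,D,E,F,H} → run B
t=24: ready={B,D,E,F,H} → run B
t=25: ready={D,E,F,H} → run D
t=26: ready={D,E,F,H} → run D
t=27: ready={D,E,F,H} → run D
t=28: ready={D,E,F,H} → run D
t=29: ready={D,E,F,H} → run D
t=30: ready={E,F,H} → run H
t=31: ready={E,F,H} → run H
t=32: ready={E,F} → run E
t=33: ready={E,F} → run E
t=34: ready={F} → run F
t=35: ready={F} → run F
t=36: ready={F} → run F
t=37: ready={F} → run F
t=38: ready={F} → run F
t=39: ready={F} → run F
t=40: ready={F} → run F
t=41: ready={F} → run F
t=42: (idle)
t=43: (idle)
t=44: (idle)
t=45: (idle)
t=46: (idle)
t=47: (idle)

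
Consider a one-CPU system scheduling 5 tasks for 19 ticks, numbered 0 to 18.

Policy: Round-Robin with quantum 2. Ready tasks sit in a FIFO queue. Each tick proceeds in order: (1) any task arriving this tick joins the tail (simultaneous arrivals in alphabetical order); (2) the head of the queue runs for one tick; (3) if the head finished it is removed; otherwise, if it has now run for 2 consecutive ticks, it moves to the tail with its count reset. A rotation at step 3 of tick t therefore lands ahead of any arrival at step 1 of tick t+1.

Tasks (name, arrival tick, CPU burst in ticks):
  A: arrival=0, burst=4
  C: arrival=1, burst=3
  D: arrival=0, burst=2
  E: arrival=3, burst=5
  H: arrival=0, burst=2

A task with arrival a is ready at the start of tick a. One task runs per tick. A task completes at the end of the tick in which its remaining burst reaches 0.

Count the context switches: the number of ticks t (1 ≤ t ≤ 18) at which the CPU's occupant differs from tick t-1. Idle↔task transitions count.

context switches = 8

t=0: queue=[A,D,H] q_used=0 → run A
t=1: queue=[A,D,H,C] q_used=1 → run A
t=2: queue=[D,H,C,A] q_used=0 → run D
t=3: queue=[D,H,C,A,E] q_used=1 → run D
t=4: queue=[H,C,A,E] q_used=0 → run H
t=5: queue=[H,C,A,E] q_used=1 → run H
t=6: queue=[C,A,E] q_used=0 → run C
t=7: queue=[C,A,E] q_used=1 → run C
t=8: queue=[A,E,C] q_used=0 → run A
t=9: queue=[A,E,C] q_used=1 → run A
t=10: queue=[E,C] q_used=0 → run E
t=11: queue=[E,C] q_used=1 → run E
t=12: queue=[C,E] q_used=0 → run C
t=13: queue=[E] q_used=0 → run E
t=14: queue=[E] q_used=1 → run E
t=15: queue=[E] q_used=0 → run E
t=16: (idle)
t=17: (idle)
t=18: (idle)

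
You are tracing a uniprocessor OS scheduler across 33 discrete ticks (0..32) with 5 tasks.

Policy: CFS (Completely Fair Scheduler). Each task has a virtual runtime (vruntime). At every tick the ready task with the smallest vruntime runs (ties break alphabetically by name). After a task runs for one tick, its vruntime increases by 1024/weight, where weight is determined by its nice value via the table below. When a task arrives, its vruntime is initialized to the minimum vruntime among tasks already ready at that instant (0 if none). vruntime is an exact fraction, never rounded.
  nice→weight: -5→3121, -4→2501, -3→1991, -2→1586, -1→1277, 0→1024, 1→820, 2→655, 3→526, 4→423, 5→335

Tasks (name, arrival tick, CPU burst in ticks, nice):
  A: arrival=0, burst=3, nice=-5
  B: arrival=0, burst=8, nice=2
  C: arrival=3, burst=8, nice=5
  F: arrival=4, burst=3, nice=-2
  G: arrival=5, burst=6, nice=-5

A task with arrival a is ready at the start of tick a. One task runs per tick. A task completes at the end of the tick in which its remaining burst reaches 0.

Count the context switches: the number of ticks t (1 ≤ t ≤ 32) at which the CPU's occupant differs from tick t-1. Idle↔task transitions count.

t=0: vr[A=0 B=0] → run A
t=1: vr[A=1024/3121 B=0] → run B
t=2: vr[A=1024/3121 B=1024/655] → run A
t=3: vr[A=2048/3121 B=1024/655 C=2048/3121] → run A
t=4: vr[B=1024/655 C=2048/3121 F=2048/3121] → run C
t=5: vr[B=1024/655 C=3881984/1045535 F=2048/3121 G=2048/3121] → run F
t=6: vr[B=1024/655 C=3881984/1045535 F=3222016/2474953 G=2048/3121] → run G
t=7: vr[B=1024/655 C=3881984/1045535 F=3222016/2474953 G=3072/3121] → run G
t=8: vr[B=1024/655 C=3881984/1045535 F=3222016/2474953 G=4096/3121] → run F
t=9: vr[B=1024/655 C=3881984/1045535 F=4819968/2474953 G=4096/3121] → run G
t=10: vr[B=1024/655 C=3881984/1045535 F=4819968/2474953 G=5120/3121] → run B
t=11: vr[B=2048/655 C=3881984/1045535 F=4819968/2474953 G=5120/3121] → run G
t=12: vr[B=2048/655 C=3881984/1045535 F=4819968/2474953 G=6144/3121] → run F
t=13: vr[B=2048/655 C=3881984/1045535 G=6144/3121] → run G
t=14: vr[B=2048/655 C=3881984/1045535 G=7168/3121] → run G
t=15: vr[B=2048/655 C=3881984/1045535] → run B
t=16: vr[B=3072/655 C=3881984/1045535] → run C
t=17: vr[B=3072/655 C=7077888/1045535] → run B
t=18: vr[B=4096/655 C=7077888/1045535] → run B
t=19: vr[B=1024/131 C=7077888/1045535] → run C
t=20: vr[B=1024/131 C=10273792/1045535] → run B
t=21: vr[B=6144/655 C=10273792/1045535] → run B
t=22: vr[B=7168/655 C=10273792/1045535] → run C
t=23: vr[B=7168/655 C=13469696/1045535] → run B
t=24: vr[C=13469696/1045535] → run C
t=25: vr[C=3333120/209107] → run C
t=26: vr[C=19861504/1045535] → run C
t=27: vr[C=23057408/1045535] → run C
t=28: (idle)
t=29: (idle)
t=30: (idle)
t=31: (idle)
t=32: (idle)

context switches = 20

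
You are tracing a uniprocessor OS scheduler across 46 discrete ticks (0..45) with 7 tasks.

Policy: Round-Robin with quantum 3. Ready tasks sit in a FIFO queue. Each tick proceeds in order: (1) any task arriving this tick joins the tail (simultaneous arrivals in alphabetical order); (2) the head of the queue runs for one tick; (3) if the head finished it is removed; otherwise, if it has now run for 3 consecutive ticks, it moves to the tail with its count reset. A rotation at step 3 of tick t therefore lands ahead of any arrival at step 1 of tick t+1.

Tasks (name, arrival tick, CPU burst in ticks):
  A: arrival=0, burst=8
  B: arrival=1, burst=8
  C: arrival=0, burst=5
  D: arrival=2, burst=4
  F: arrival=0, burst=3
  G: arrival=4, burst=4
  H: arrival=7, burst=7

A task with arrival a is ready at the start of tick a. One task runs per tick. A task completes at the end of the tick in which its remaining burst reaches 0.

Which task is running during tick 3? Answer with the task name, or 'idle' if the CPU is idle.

running at tick 3 = C

t=0: queue=[A,C,F] q_used=0 → run A
t=1: queue=[A,C,F,B] q_used=1 → run A
t=2: queue=[A,C,F,B,D] q_used=2 → run A
t=3: queue=[C,F,B,D,A] q_used=0 → run C
t=4: queue=[C,F,B,D,A,G] q_used=1 → run C
t=5: queue=[C,F,B,D,A,G] q_used=2 → run C
t=6: queue=[F,B,D,A,G,C] q_used=0 → run F
t=7: queue=[F,B,D,A,G,C,H] q_used=1 → run F
t=8: queue=[F,B,D,A,G,C,H] q_used=2 → run F
t=9: queue=[B,D,A,G,C,H] q_used=0 → run B
t=10: queue=[B,D,A,G,C,H] q_used=1 → run B
t=11: queue=[B,D,A,G,C,H] q_used=2 → run B
t=12: queue=[D,A,G,C,H,B] q_used=0 → run D
t=13: queue=[D,A,G,C,H,B] q_used=1 → run D
t=14: queue=[D,A,G,C,H,B] q_used=2 → run D
t=15: queue=[A,G,C,H,B,D] q_used=0 → run A
t=16: queue=[A,G,C,H,B,D] q_used=1 → run A
t=17: queue=[A,G,C,H,B,D] q_used=2 → run A
t=18: queue=[G,C,H,B,D,A] q_used=0 → run G
t=19: queue=[G,C,H,B,D,A] q_used=1 → run G
t=20: queue=[G,C,H,B,D,A] q_used=2 → run G
t=21: queue=[C,H,B,D,A,G] q_used=0 → run C
t=22: queue=[C,H,B,D,A,G] q_used=1 → run C
t=23: queue=[H,B,D,A,G] q_used=0 → run H
t=24: queue=[H,B,D,A,G] q_used=1 → run H
t=25: queue=[H,B,D,A,G] q_used=2 → run H
t=26: queue=[B,D,A,G,H] q_used=0 → run B
t=27: queue=[B,D,A,G,H] q_used=1 → run B
t=28: queue=[B,D,A,G,H] q_used=2 → run B
t=29: queue=[D,A,G,H,B] q_used=0 → run D
t=30: queue=[A,G,H,B] q_used=0 → run A
t=31: queue=[A,G,H,B] q_used=1 → run A
t=32: queue=[G,H,B] q_used=0 → run G
t=33: queue=[H,B] q_used=0 → run H
t=34: queue=[H,B] q_used=1 → run H
t=35: queue=[H,B] q_used=2 → run H
t=36: queue=[B,H] q_used=0 → run B
t=37: queue=[B,H] q_used=1 → run B
t=38: queue=[H] q_used=0 → run H
t=39: (idle)
t=40: (idle)
t=41: (idle)
t=42: (idle)
t=43: (idle)
t=44: (idle)
t=45: (idle)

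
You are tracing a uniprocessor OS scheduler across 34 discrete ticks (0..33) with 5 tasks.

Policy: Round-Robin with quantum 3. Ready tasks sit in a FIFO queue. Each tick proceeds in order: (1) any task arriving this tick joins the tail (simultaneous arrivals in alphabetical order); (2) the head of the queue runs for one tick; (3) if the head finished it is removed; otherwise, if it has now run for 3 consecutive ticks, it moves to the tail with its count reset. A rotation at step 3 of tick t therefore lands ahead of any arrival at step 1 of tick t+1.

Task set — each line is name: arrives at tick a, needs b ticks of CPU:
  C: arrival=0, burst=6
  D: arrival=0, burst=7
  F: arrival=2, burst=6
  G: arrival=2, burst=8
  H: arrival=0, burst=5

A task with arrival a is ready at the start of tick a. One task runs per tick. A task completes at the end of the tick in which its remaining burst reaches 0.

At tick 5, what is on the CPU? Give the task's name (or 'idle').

t=0: queue=[C,D,H] q_used=0 → run C
t=1: queue=[C,D,H] q_used=1 → run C
t=2: queue=[C,D,H,F,G] q_used=2 → run C
t=3: queue=[D,H,F,G,C] q_used=0 → run D
t=4: queue=[D,H,F,G,C] q_used=1 → run D
t=5: queue=[D,H,F,G,C] q_used=2 → run D
t=6: queue=[H,F,G,C,D] q_used=0 → run H
t=7: queue=[H,F,G,C,D] q_used=1 → run H
t=8: queue=[H,F,G,C,D] q_used=2 → run H
t=9: queue=[F,G,C,D,H] q_used=0 → run F
t=10: queue=[F,G,C,D,H] q_used=1 → run F
t=11: queue=[F,G,C,D,H] q_used=2 → run F
t=12: queue=[G,C,D,H,F] q_used=0 → run G
t=13: queue=[G,C,D,H,F] q_used=1 → run G
t=14: queue=[G,C,D,H,F] q_used=2 → run G
t=15: queue=[C,D,H,F,G] q_used=0 → run C
t=16: queue=[C,D,H,F,G] q_used=1 → run C
t=17: queue=[C,D,H,F,G] q_used=2 → run C
t=18: queue=[D,H,F,G] q_used=0 → run D
t=19: queue=[D,H,F,G] q_used=1 → run D
t=20: queue=[D,H,F,G] q_used=2 → run D
t=21: queue=[H,F,G,D] q_used=0 → run H
t=22: queue=[H,F,G,D] q_used=1 → run H
t=23: queue=[F,G,D] q_used=0 → run F
t=24: queue=[F,G,D] q_used=1 → run F
t=25: queue=[F,G,D] q_used=2 → run F
t=26: queue=[G,D] q_used=0 → run G
t=27: queue=[G,D] q_used=1 → run G
t=28: queue=[G,D] q_used=2 → run G
t=29: queue=[D,G] q_used=0 → run D
t=30: queue=[G] q_used=0 → run G
t=31: queue=[G] q_used=1 → run G
t=32: (idle)
t=33: (idle)

running at tick 5 = D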